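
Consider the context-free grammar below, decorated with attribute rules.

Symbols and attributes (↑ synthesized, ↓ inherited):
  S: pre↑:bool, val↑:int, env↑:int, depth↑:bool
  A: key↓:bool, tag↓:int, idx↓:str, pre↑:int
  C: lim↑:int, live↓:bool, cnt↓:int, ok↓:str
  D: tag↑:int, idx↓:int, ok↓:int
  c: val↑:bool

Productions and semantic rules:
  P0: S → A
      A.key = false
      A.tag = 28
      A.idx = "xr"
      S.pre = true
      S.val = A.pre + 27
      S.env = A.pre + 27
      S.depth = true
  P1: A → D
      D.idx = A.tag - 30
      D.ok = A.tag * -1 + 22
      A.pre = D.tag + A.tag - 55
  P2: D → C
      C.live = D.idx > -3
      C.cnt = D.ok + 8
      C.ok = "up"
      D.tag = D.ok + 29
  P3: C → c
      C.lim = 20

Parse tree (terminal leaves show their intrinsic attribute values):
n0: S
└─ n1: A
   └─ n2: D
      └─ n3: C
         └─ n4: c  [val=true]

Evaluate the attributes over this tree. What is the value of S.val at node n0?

23

1. n1.key = false  [false]
2. n1.tag = 28  [28]
3. n1.idx = "xr"  ["xr"]
4. n2.idx = -2  [A.tag - 30]
5. n2.ok = -6  [A.tag * -1 + 22]
6. n3.live = true  [D.idx > -3]
7. n3.cnt = 2  [D.ok + 8]
8. n3.ok = "up"  ["up"]
9. n4.val = true  [terminal]
10. n3.lim = 20  [20]
11. n2.tag = 23  [D.ok + 29]
12. n1.pre = -4  [D.tag + A.tag - 55]
13. n0.pre = true  [true]
14. n0.val = 23  [A.pre + 27]
15. n0.env = 23  [A.pre + 27]
16. n0.depth = true  [true]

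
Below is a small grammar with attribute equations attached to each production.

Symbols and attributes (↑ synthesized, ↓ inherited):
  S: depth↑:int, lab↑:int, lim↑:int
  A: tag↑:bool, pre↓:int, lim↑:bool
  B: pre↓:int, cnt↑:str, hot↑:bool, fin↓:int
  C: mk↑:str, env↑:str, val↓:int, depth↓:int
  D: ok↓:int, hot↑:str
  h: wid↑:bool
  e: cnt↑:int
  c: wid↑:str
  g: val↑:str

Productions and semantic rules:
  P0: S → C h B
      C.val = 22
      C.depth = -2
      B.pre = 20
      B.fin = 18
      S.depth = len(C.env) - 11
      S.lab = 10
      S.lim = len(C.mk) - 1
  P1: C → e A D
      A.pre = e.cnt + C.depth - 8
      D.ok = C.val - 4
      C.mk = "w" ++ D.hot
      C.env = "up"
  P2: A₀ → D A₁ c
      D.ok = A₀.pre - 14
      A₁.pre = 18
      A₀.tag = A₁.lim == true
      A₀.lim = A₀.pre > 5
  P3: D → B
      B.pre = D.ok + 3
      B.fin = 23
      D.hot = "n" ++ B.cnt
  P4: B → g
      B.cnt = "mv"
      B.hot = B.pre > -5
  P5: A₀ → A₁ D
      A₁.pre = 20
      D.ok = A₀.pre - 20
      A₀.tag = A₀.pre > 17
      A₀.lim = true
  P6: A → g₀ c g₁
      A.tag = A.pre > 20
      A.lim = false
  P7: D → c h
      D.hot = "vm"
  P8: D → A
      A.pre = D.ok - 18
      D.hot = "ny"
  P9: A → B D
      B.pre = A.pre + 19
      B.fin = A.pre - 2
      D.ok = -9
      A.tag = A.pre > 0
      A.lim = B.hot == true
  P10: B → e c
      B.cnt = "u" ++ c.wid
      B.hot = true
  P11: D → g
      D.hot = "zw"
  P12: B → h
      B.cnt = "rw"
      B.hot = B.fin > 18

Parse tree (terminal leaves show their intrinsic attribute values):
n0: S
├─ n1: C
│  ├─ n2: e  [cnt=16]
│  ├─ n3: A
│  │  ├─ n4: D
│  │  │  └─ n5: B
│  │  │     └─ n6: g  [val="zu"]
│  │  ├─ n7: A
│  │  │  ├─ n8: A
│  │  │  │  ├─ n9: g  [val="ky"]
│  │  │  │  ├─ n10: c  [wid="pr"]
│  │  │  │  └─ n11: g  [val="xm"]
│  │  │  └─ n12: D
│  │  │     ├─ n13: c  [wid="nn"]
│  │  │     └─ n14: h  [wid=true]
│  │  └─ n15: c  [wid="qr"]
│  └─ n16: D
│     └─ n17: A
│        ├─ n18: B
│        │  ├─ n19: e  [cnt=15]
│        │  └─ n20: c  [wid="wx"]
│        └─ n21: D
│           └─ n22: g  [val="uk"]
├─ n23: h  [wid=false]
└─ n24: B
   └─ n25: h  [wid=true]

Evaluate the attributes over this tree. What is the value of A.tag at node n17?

1. n1.val = 22  [22]
2. n1.depth = -2  [-2]
3. n2.cnt = 16  [terminal]
4. n3.pre = 6  [e.cnt + C.depth - 8]
5. n4.ok = -8  [A₀.pre - 14]
6. n5.pre = -5  [D.ok + 3]
7. n5.fin = 23  [23]
8. n6.val = "zu"  [terminal]
9. n5.cnt = "mv"  ["mv"]
10. n5.hot = false  [B.pre > -5]
11. n4.hot = "nmv"  ["n" ++ B.cnt]
12. n7.pre = 18  [18]
13. n8.pre = 20  [20]
14. n9.val = "ky"  [terminal]
15. n10.wid = "pr"  [terminal]
16. n11.val = "xm"  [terminal]
17. n8.tag = false  [A.pre > 20]
18. n8.lim = false  [false]
19. n12.ok = -2  [A₀.pre - 20]
20. n13.wid = "nn"  [terminal]
21. n14.wid = true  [terminal]
22. n12.hot = "vm"  ["vm"]
23. n7.tag = true  [A₀.pre > 17]
24. n7.lim = true  [true]
25. n15.wid = "qr"  [terminal]
26. n3.tag = true  [A₁.lim == true]
27. n3.lim = true  [A₀.pre > 5]
28. n16.ok = 18  [C.val - 4]
29. n17.pre = 0  [D.ok - 18]
30. n18.pre = 19  [A.pre + 19]
31. n18.fin = -2  [A.pre - 2]
32. n19.cnt = 15  [terminal]
33. n20.wid = "wx"  [terminal]
34. n18.cnt = "uwx"  ["u" ++ c.wid]
35. n18.hot = true  [true]
36. n21.ok = -9  [-9]
37. n22.val = "uk"  [terminal]
38. n21.hot = "zw"  ["zw"]
39. n17.tag = false  [A.pre > 0]
40. n17.lim = true  [B.hot == true]
41. n16.hot = "ny"  ["ny"]
42. n1.mk = "wny"  ["w" ++ D.hot]
43. n1.env = "up"  ["up"]
44. n23.wid = false  [terminal]
45. n24.pre = 20  [20]
46. n24.fin = 18  [18]
47. n25.wid = true  [terminal]
48. n24.cnt = "rw"  ["rw"]
49. n24.hot = false  [B.fin > 18]
50. n0.depth = -9  [len(C.env) - 11]
51. n0.lab = 10  [10]
52. n0.lim = 2  [len(C.mk) - 1]

false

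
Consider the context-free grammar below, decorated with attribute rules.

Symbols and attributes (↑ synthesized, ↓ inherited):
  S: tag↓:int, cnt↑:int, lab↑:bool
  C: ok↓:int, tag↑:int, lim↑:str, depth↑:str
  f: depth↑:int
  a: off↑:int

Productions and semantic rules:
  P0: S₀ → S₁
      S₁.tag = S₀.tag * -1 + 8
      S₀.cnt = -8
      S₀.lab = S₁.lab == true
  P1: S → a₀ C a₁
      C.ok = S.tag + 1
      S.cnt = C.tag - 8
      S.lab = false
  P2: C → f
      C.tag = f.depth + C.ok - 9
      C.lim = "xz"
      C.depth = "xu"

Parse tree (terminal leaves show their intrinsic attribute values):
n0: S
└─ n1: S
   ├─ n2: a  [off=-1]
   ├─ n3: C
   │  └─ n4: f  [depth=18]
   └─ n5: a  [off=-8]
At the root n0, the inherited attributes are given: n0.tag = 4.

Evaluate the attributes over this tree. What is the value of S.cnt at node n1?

1. n0.tag = 4  [given at root]
2. n1.tag = 4  [S₀.tag * -1 + 8]
3. n2.off = -1  [terminal]
4. n3.ok = 5  [S.tag + 1]
5. n4.depth = 18  [terminal]
6. n3.tag = 14  [f.depth + C.ok - 9]
7. n3.lim = "xz"  ["xz"]
8. n3.depth = "xu"  ["xu"]
9. n5.off = -8  [terminal]
10. n1.cnt = 6  [C.tag - 8]
11. n1.lab = false  [false]
12. n0.cnt = -8  [-8]
13. n0.lab = false  [S₁.lab == true]

6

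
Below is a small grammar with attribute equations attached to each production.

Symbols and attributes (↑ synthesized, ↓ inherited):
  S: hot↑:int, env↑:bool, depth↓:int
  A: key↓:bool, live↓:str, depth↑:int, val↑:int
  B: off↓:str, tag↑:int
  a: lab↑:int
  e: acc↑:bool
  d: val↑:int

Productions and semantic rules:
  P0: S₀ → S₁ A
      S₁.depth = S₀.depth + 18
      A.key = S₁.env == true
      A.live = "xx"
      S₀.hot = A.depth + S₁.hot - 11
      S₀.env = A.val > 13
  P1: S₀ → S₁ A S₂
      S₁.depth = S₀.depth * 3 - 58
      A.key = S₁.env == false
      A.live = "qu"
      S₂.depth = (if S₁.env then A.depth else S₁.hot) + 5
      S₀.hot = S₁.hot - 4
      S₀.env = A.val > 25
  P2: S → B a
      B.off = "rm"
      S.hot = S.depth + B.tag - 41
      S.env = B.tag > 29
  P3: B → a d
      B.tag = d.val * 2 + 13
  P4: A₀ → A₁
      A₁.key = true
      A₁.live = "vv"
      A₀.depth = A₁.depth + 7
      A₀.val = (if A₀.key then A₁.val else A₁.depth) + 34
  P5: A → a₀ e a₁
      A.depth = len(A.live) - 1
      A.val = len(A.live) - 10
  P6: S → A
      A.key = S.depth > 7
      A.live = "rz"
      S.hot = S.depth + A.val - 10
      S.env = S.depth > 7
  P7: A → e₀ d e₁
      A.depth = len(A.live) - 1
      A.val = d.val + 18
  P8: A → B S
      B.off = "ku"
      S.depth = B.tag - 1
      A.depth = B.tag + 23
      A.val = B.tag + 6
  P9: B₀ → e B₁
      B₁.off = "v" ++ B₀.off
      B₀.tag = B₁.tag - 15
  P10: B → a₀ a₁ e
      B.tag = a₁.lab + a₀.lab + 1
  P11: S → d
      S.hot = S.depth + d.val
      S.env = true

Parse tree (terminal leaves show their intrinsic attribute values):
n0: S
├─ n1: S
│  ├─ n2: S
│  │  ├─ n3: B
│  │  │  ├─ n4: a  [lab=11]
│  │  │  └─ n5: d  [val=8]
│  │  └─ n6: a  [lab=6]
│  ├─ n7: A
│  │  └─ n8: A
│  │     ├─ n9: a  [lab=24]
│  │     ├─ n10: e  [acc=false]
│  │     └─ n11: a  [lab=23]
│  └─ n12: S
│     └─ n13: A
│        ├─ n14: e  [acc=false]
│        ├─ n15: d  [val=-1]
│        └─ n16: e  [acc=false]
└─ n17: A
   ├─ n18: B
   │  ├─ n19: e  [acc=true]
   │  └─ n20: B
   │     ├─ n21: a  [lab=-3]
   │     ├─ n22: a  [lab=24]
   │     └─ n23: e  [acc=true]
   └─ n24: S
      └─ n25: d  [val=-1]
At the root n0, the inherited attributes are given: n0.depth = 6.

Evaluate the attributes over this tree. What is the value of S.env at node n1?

1. n0.depth = 6  [given at root]
2. n1.depth = 24  [S₀.depth + 18]
3. n2.depth = 14  [S₀.depth * 3 - 58]
4. n3.off = "rm"  ["rm"]
5. n4.lab = 11  [terminal]
6. n5.val = 8  [terminal]
7. n3.tag = 29  [d.val * 2 + 13]
8. n6.lab = 6  [terminal]
9. n2.hot = 2  [S.depth + B.tag - 41]
10. n2.env = false  [B.tag > 29]
11. n7.key = true  [S₁.env == false]
12. n7.live = "qu"  ["qu"]
13. n8.key = true  [true]
14. n8.live = "vv"  ["vv"]
15. n9.lab = 24  [terminal]
16. n10.acc = false  [terminal]
17. n11.lab = 23  [terminal]
18. n8.depth = 1  [len(A.live) - 1]
19. n8.val = -8  [len(A.live) - 10]
20. n7.depth = 8  [A₁.depth + 7]
21. n7.val = 26  [(if A₀.key then A₁.val else A₁.depth) + 34]
22. n12.depth = 7  [(if S₁.env then A.depth else S₁.hot) + 5]
23. n13.key = false  [S.depth > 7]
24. n13.live = "rz"  ["rz"]
25. n14.acc = false  [terminal]
26. n15.val = -1  [terminal]
27. n16.acc = false  [terminal]
28. n13.depth = 1  [len(A.live) - 1]
29. n13.val = 17  [d.val + 18]
30. n12.hot = 14  [S.depth + A.val - 10]
31. n12.env = false  [S.depth > 7]
32. n1.hot = -2  [S₁.hot - 4]
33. n1.env = true  [A.val > 25]
34. n17.key = true  [S₁.env == true]
35. n17.live = "xx"  ["xx"]
36. n18.off = "ku"  ["ku"]
37. n19.acc = true  [terminal]
38. n20.off = "vku"  ["v" ++ B₀.off]
39. n21.lab = -3  [terminal]
40. n22.lab = 24  [terminal]
41. n23.acc = true  [terminal]
42. n20.tag = 22  [a₁.lab + a₀.lab + 1]
43. n18.tag = 7  [B₁.tag - 15]
44. n24.depth = 6  [B.tag - 1]
45. n25.val = -1  [terminal]
46. n24.hot = 5  [S.depth + d.val]
47. n24.env = true  [true]
48. n17.depth = 30  [B.tag + 23]
49. n17.val = 13  [B.tag + 6]
50. n0.hot = 17  [A.depth + S₁.hot - 11]
51. n0.env = false  [A.val > 13]

true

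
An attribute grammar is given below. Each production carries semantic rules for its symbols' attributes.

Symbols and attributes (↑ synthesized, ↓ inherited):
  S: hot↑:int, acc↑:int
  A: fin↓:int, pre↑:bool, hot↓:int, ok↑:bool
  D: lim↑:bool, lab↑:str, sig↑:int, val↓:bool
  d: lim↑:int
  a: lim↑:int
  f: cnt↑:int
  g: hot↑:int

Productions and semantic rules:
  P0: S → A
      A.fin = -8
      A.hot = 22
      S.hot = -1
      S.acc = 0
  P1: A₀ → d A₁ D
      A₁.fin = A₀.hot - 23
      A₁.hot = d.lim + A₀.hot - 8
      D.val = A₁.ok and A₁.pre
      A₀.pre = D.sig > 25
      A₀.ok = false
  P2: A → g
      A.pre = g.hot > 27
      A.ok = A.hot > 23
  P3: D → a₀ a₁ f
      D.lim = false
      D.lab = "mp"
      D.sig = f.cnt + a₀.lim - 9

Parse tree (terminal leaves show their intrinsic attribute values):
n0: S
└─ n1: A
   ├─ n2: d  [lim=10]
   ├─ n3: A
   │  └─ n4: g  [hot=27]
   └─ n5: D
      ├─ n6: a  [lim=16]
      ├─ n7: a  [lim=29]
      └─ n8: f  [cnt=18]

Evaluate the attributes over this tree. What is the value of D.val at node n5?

false

1. n1.fin = -8  [-8]
2. n1.hot = 22  [22]
3. n2.lim = 10  [terminal]
4. n3.fin = -1  [A₀.hot - 23]
5. n3.hot = 24  [d.lim + A₀.hot - 8]
6. n4.hot = 27  [terminal]
7. n3.pre = false  [g.hot > 27]
8. n3.ok = true  [A.hot > 23]
9. n5.val = false  [A₁.ok and A₁.pre]
10. n6.lim = 16  [terminal]
11. n7.lim = 29  [terminal]
12. n8.cnt = 18  [terminal]
13. n5.lim = false  [false]
14. n5.lab = "mp"  ["mp"]
15. n5.sig = 25  [f.cnt + a₀.lim - 9]
16. n1.pre = false  [D.sig > 25]
17. n1.ok = false  [false]
18. n0.hot = -1  [-1]
19. n0.acc = 0  [0]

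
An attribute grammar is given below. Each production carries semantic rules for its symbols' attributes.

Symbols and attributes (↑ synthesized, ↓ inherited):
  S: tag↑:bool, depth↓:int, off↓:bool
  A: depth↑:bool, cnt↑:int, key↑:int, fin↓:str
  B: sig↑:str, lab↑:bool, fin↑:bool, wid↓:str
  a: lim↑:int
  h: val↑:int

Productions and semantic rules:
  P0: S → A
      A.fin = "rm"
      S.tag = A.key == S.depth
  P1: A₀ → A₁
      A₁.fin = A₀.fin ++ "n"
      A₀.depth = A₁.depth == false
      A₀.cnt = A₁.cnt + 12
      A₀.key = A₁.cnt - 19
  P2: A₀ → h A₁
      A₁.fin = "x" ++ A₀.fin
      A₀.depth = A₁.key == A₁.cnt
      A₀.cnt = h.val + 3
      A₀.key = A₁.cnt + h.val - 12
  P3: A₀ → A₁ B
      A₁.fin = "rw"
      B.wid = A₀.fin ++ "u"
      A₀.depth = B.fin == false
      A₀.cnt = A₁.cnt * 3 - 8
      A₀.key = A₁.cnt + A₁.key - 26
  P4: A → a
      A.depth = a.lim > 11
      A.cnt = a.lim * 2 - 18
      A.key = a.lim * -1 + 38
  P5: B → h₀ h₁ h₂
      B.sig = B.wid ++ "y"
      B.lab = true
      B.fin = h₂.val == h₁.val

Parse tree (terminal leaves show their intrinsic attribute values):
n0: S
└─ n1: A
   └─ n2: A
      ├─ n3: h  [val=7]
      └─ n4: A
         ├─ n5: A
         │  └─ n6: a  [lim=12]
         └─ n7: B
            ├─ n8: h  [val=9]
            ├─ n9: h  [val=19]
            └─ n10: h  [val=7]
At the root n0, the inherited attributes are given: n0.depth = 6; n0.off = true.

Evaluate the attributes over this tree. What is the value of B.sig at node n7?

"xrmnuy"

1. n0.depth = 6  [given at root]
2. n0.off = true  [given at root]
3. n1.fin = "rm"  ["rm"]
4. n2.fin = "rmn"  [A₀.fin ++ "n"]
5. n3.val = 7  [terminal]
6. n4.fin = "xrmn"  ["x" ++ A₀.fin]
7. n5.fin = "rw"  ["rw"]
8. n6.lim = 12  [terminal]
9. n5.depth = true  [a.lim > 11]
10. n5.cnt = 6  [a.lim * 2 - 18]
11. n5.key = 26  [a.lim * -1 + 38]
12. n7.wid = "xrmnu"  [A₀.fin ++ "u"]
13. n8.val = 9  [terminal]
14. n9.val = 19  [terminal]
15. n10.val = 7  [terminal]
16. n7.sig = "xrmnuy"  [B.wid ++ "y"]
17. n7.lab = true  [true]
18. n7.fin = false  [h₂.val == h₁.val]
19. n4.depth = true  [B.fin == false]
20. n4.cnt = 10  [A₁.cnt * 3 - 8]
21. n4.key = 6  [A₁.cnt + A₁.key - 26]
22. n2.depth = false  [A₁.key == A₁.cnt]
23. n2.cnt = 10  [h.val + 3]
24. n2.key = 5  [A₁.cnt + h.val - 12]
25. n1.depth = true  [A₁.depth == false]
26. n1.cnt = 22  [A₁.cnt + 12]
27. n1.key = -9  [A₁.cnt - 19]
28. n0.tag = false  [A.key == S.depth]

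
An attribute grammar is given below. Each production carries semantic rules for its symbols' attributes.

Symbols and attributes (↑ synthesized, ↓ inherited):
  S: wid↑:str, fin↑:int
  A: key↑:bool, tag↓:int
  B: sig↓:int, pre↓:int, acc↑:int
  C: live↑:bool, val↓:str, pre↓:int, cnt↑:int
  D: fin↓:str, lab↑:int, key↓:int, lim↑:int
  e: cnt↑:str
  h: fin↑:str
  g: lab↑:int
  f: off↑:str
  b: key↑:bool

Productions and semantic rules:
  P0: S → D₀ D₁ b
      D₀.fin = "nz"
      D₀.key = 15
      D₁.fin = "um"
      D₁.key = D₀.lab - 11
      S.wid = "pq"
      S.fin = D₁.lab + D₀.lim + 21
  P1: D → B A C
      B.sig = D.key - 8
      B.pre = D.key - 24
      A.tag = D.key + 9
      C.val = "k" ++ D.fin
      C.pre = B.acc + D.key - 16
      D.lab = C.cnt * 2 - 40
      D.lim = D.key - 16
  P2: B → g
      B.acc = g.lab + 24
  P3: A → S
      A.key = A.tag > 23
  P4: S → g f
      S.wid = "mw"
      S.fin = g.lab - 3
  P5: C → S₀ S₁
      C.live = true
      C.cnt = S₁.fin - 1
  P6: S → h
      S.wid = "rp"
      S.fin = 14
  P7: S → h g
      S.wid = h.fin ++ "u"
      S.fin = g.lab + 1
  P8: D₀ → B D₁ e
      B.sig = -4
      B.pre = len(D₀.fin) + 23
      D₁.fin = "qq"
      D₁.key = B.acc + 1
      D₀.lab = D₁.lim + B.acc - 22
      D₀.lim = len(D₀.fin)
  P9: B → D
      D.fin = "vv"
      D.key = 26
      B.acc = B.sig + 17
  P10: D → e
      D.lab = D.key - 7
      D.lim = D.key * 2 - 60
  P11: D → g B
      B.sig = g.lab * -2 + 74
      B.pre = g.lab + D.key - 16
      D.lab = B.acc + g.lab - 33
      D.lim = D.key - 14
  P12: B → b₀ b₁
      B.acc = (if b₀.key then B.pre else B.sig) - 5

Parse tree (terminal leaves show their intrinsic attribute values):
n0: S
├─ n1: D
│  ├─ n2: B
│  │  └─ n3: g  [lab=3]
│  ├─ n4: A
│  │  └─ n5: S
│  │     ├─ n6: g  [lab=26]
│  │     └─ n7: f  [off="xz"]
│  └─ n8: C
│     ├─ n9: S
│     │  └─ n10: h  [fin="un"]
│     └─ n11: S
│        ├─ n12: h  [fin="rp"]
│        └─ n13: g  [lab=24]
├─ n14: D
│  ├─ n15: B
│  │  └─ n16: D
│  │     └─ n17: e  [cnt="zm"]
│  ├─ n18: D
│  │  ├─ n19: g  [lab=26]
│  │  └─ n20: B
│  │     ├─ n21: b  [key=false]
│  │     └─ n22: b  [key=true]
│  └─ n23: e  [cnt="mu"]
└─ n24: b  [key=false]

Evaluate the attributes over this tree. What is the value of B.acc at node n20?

1. n1.fin = "nz"  ["nz"]
2. n1.key = 15  [15]
3. n2.sig = 7  [D.key - 8]
4. n2.pre = -9  [D.key - 24]
5. n3.lab = 3  [terminal]
6. n2.acc = 27  [g.lab + 24]
7. n4.tag = 24  [D.key + 9]
8. n6.lab = 26  [terminal]
9. n7.off = "xz"  [terminal]
10. n5.wid = "mw"  ["mw"]
11. n5.fin = 23  [g.lab - 3]
12. n4.key = true  [A.tag > 23]
13. n8.val = "knz"  ["k" ++ D.fin]
14. n8.pre = 26  [B.acc + D.key - 16]
15. n10.fin = "un"  [terminal]
16. n9.wid = "rp"  ["rp"]
17. n9.fin = 14  [14]
18. n12.fin = "rp"  [terminal]
19. n13.lab = 24  [terminal]
20. n11.wid = "rpu"  [h.fin ++ "u"]
21. n11.fin = 25  [g.lab + 1]
22. n8.live = true  [true]
23. n8.cnt = 24  [S₁.fin - 1]
24. n1.lab = 8  [C.cnt * 2 - 40]
25. n1.lim = -1  [D.key - 16]
26. n14.fin = "um"  ["um"]
27. n14.key = -3  [D₀.lab - 11]
28. n15.sig = -4  [-4]
29. n15.pre = 25  [len(D₀.fin) + 23]
30. n16.fin = "vv"  ["vv"]
31. n16.key = 26  [26]
32. n17.cnt = "zm"  [terminal]
33. n16.lab = 19  [D.key - 7]
34. n16.lim = -8  [D.key * 2 - 60]
35. n15.acc = 13  [B.sig + 17]
36. n18.fin = "qq"  ["qq"]
37. n18.key = 14  [B.acc + 1]
38. n19.lab = 26  [terminal]
39. n20.sig = 22  [g.lab * -2 + 74]
40. n20.pre = 24  [g.lab + D.key - 16]
41. n21.key = false  [terminal]
42. n22.key = true  [terminal]
43. n20.acc = 17  [(if b₀.key then B.pre else B.sig) - 5]
44. n18.lab = 10  [B.acc + g.lab - 33]
45. n18.lim = 0  [D.key - 14]
46. n23.cnt = "mu"  [terminal]
47. n14.lab = -9  [D₁.lim + B.acc - 22]
48. n14.lim = 2  [len(D₀.fin)]
49. n24.key = false  [terminal]
50. n0.wid = "pq"  ["pq"]
51. n0.fin = 11  [D₁.lab + D₀.lim + 21]

17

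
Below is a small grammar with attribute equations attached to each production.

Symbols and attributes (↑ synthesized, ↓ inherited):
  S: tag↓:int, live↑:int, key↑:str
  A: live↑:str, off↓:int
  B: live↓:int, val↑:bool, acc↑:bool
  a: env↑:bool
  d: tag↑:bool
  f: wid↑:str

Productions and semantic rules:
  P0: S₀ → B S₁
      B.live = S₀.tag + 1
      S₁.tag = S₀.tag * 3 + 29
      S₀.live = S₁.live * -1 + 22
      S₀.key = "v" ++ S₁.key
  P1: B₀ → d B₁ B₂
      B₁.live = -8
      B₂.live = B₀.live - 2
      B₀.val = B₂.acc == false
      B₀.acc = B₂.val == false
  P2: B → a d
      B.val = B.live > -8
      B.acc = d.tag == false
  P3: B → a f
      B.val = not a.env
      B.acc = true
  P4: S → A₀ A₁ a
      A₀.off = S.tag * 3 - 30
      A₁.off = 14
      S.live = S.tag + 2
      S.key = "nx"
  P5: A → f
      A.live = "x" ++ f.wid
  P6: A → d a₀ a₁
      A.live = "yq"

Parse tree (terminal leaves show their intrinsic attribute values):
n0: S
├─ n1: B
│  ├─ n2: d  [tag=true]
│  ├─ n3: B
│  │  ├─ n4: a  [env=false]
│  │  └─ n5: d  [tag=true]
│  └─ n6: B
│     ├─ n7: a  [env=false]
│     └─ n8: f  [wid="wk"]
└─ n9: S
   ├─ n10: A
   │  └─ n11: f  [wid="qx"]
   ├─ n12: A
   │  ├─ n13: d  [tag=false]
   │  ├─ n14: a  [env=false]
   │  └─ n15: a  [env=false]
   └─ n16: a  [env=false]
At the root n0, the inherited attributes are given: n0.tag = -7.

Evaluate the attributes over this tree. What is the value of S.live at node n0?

1. n0.tag = -7  [given at root]
2. n1.live = -6  [S₀.tag + 1]
3. n2.tag = true  [terminal]
4. n3.live = -8  [-8]
5. n4.env = false  [terminal]
6. n5.tag = true  [terminal]
7. n3.val = false  [B.live > -8]
8. n3.acc = false  [d.tag == false]
9. n6.live = -8  [B₀.live - 2]
10. n7.env = false  [terminal]
11. n8.wid = "wk"  [terminal]
12. n6.val = true  [not a.env]
13. n6.acc = true  [true]
14. n1.val = false  [B₂.acc == false]
15. n1.acc = false  [B₂.val == false]
16. n9.tag = 8  [S₀.tag * 3 + 29]
17. n10.off = -6  [S.tag * 3 - 30]
18. n11.wid = "qx"  [terminal]
19. n10.live = "xqx"  ["x" ++ f.wid]
20. n12.off = 14  [14]
21. n13.tag = false  [terminal]
22. n14.env = false  [terminal]
23. n15.env = false  [terminal]
24. n12.live = "yq"  ["yq"]
25. n16.env = false  [terminal]
26. n9.live = 10  [S.tag + 2]
27. n9.key = "nx"  ["nx"]
28. n0.live = 12  [S₁.live * -1 + 22]
29. n0.key = "vnx"  ["v" ++ S₁.key]

12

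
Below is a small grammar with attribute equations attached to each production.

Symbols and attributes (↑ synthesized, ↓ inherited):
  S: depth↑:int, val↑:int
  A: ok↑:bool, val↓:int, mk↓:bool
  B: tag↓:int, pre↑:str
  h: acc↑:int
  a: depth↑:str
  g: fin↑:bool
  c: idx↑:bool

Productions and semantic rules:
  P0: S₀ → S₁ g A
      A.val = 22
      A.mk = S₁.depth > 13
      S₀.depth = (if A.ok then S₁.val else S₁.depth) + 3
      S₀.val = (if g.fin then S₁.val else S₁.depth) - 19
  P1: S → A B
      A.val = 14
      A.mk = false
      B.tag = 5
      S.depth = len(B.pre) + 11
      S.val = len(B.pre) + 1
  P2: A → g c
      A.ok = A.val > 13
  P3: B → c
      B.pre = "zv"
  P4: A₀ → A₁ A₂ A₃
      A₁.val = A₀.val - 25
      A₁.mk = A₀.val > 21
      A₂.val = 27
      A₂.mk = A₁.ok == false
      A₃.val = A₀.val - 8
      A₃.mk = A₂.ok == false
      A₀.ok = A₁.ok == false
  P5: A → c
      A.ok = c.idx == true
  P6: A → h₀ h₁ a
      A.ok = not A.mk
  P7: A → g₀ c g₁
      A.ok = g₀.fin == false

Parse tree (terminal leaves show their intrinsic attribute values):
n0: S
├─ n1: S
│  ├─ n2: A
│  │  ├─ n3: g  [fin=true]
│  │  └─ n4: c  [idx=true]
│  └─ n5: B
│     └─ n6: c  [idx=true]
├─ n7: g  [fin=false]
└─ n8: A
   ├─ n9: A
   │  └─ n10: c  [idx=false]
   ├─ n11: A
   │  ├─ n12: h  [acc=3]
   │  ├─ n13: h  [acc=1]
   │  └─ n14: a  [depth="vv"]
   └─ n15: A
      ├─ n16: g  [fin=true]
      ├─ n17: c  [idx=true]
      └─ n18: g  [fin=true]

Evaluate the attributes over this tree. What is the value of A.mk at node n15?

true

1. n2.val = 14  [14]
2. n2.mk = false  [false]
3. n3.fin = true  [terminal]
4. n4.idx = true  [terminal]
5. n2.ok = true  [A.val > 13]
6. n5.tag = 5  [5]
7. n6.idx = true  [terminal]
8. n5.pre = "zv"  ["zv"]
9. n1.depth = 13  [len(B.pre) + 11]
10. n1.val = 3  [len(B.pre) + 1]
11. n7.fin = false  [terminal]
12. n8.val = 22  [22]
13. n8.mk = false  [S₁.depth > 13]
14. n9.val = -3  [A₀.val - 25]
15. n9.mk = true  [A₀.val > 21]
16. n10.idx = false  [terminal]
17. n9.ok = false  [c.idx == true]
18. n11.val = 27  [27]
19. n11.mk = true  [A₁.ok == false]
20. n12.acc = 3  [terminal]
21. n13.acc = 1  [terminal]
22. n14.depth = "vv"  [terminal]
23. n11.ok = false  [not A.mk]
24. n15.val = 14  [A₀.val - 8]
25. n15.mk = true  [A₂.ok == false]
26. n16.fin = true  [terminal]
27. n17.idx = true  [terminal]
28. n18.fin = true  [terminal]
29. n15.ok = false  [g₀.fin == false]
30. n8.ok = true  [A₁.ok == false]
31. n0.depth = 6  [(if A.ok then S₁.val else S₁.depth) + 3]
32. n0.val = -6  [(if g.fin then S₁.val else S₁.depth) - 19]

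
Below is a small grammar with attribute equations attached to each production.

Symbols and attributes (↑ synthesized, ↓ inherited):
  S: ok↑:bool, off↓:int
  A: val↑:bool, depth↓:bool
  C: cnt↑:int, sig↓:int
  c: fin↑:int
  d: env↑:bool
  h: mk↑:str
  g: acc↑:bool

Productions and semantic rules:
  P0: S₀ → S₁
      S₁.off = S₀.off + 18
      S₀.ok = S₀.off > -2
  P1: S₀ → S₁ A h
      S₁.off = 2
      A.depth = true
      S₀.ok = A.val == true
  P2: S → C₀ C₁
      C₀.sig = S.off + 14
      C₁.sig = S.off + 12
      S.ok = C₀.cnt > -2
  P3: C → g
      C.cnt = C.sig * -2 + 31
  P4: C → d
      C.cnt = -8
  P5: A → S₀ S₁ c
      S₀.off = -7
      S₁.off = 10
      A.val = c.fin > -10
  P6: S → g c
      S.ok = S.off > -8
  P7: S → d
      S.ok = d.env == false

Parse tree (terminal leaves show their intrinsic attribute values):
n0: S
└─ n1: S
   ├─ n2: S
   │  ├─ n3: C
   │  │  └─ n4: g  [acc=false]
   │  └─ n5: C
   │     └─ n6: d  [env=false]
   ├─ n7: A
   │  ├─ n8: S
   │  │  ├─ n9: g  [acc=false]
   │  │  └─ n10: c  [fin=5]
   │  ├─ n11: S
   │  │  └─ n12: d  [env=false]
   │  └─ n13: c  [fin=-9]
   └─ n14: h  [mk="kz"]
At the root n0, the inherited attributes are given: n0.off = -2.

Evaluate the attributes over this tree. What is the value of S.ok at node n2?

1. n0.off = -2  [given at root]
2. n1.off = 16  [S₀.off + 18]
3. n2.off = 2  [2]
4. n3.sig = 16  [S.off + 14]
5. n4.acc = false  [terminal]
6. n3.cnt = -1  [C.sig * -2 + 31]
7. n5.sig = 14  [S.off + 12]
8. n6.env = false  [terminal]
9. n5.cnt = -8  [-8]
10. n2.ok = true  [C₀.cnt > -2]
11. n7.depth = true  [true]
12. n8.off = -7  [-7]
13. n9.acc = false  [terminal]
14. n10.fin = 5  [terminal]
15. n8.ok = true  [S.off > -8]
16. n11.off = 10  [10]
17. n12.env = false  [terminal]
18. n11.ok = true  [d.env == false]
19. n13.fin = -9  [terminal]
20. n7.val = true  [c.fin > -10]
21. n14.mk = "kz"  [terminal]
22. n1.ok = true  [A.val == true]
23. n0.ok = false  [S₀.off > -2]

true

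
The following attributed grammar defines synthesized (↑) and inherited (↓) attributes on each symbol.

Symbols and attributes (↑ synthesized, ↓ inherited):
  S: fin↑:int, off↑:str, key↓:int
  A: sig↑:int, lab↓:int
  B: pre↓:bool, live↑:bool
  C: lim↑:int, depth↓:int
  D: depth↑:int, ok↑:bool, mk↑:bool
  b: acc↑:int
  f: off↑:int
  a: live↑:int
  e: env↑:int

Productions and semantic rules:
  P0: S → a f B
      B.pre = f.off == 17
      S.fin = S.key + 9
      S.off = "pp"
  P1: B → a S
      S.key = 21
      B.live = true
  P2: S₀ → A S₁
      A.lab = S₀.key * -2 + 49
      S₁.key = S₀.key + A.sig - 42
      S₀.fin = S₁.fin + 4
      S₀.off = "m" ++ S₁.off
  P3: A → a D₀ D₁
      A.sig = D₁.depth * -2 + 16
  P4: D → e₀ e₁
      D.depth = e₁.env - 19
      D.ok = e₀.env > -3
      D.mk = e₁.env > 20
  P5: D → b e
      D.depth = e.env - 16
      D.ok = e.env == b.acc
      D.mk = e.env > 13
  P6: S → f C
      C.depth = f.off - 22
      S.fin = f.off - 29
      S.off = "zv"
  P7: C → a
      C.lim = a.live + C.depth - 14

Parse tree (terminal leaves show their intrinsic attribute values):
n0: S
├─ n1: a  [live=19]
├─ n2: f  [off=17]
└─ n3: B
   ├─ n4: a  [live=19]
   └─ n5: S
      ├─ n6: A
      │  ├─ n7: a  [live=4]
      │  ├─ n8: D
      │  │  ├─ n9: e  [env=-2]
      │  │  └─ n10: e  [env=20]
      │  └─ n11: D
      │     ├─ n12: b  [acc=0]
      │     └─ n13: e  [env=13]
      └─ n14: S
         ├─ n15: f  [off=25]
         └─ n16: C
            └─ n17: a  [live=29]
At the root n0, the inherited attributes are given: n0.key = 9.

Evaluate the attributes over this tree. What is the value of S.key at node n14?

1. n0.key = 9  [given at root]
2. n1.live = 19  [terminal]
3. n2.off = 17  [terminal]
4. n3.pre = true  [f.off == 17]
5. n4.live = 19  [terminal]
6. n5.key = 21  [21]
7. n6.lab = 7  [S₀.key * -2 + 49]
8. n7.live = 4  [terminal]
9. n9.env = -2  [terminal]
10. n10.env = 20  [terminal]
11. n8.depth = 1  [e₁.env - 19]
12. n8.ok = true  [e₀.env > -3]
13. n8.mk = false  [e₁.env > 20]
14. n12.acc = 0  [terminal]
15. n13.env = 13  [terminal]
16. n11.depth = -3  [e.env - 16]
17. n11.ok = false  [e.env == b.acc]
18. n11.mk = false  [e.env > 13]
19. n6.sig = 22  [D₁.depth * -2 + 16]
20. n14.key = 1  [S₀.key + A.sig - 42]
21. n15.off = 25  [terminal]
22. n16.depth = 3  [f.off - 22]
23. n17.live = 29  [terminal]
24. n16.lim = 18  [a.live + C.depth - 14]
25. n14.fin = -4  [f.off - 29]
26. n14.off = "zv"  ["zv"]
27. n5.fin = 0  [S₁.fin + 4]
28. n5.off = "mzv"  ["m" ++ S₁.off]
29. n3.live = true  [true]
30. n0.fin = 18  [S.key + 9]
31. n0.off = "pp"  ["pp"]

1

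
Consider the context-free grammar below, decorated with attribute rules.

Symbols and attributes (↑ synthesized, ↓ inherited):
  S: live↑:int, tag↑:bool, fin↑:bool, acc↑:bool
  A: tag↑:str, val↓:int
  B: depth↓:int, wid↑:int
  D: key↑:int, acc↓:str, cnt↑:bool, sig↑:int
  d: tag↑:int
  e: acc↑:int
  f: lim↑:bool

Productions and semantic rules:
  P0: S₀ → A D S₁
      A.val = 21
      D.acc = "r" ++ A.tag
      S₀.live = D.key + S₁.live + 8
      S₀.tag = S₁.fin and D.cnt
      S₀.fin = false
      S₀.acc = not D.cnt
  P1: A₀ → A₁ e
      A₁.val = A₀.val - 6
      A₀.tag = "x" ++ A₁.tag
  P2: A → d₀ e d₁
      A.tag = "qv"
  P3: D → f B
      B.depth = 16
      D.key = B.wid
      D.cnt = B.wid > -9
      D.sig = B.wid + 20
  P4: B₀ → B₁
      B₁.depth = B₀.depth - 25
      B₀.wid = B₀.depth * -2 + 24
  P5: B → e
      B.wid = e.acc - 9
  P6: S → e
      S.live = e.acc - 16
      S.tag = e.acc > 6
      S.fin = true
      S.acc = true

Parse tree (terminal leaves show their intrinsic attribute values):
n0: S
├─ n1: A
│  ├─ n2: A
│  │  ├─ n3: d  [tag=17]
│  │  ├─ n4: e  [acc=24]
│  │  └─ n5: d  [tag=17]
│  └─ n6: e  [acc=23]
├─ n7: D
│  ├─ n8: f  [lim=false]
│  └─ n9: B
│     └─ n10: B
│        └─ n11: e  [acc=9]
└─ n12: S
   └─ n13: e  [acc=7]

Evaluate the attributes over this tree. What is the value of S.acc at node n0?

false

1. n1.val = 21  [21]
2. n2.val = 15  [A₀.val - 6]
3. n3.tag = 17  [terminal]
4. n4.acc = 24  [terminal]
5. n5.tag = 17  [terminal]
6. n2.tag = "qv"  ["qv"]
7. n6.acc = 23  [terminal]
8. n1.tag = "xqv"  ["x" ++ A₁.tag]
9. n7.acc = "rxqv"  ["r" ++ A.tag]
10. n8.lim = false  [terminal]
11. n9.depth = 16  [16]
12. n10.depth = -9  [B₀.depth - 25]
13. n11.acc = 9  [terminal]
14. n10.wid = 0  [e.acc - 9]
15. n9.wid = -8  [B₀.depth * -2 + 24]
16. n7.key = -8  [B.wid]
17. n7.cnt = true  [B.wid > -9]
18. n7.sig = 12  [B.wid + 20]
19. n13.acc = 7  [terminal]
20. n12.live = -9  [e.acc - 16]
21. n12.tag = true  [e.acc > 6]
22. n12.fin = true  [true]
23. n12.acc = true  [true]
24. n0.live = -9  [D.key + S₁.live + 8]
25. n0.tag = true  [S₁.fin and D.cnt]
26. n0.fin = false  [false]
27. n0.acc = false  [not D.cnt]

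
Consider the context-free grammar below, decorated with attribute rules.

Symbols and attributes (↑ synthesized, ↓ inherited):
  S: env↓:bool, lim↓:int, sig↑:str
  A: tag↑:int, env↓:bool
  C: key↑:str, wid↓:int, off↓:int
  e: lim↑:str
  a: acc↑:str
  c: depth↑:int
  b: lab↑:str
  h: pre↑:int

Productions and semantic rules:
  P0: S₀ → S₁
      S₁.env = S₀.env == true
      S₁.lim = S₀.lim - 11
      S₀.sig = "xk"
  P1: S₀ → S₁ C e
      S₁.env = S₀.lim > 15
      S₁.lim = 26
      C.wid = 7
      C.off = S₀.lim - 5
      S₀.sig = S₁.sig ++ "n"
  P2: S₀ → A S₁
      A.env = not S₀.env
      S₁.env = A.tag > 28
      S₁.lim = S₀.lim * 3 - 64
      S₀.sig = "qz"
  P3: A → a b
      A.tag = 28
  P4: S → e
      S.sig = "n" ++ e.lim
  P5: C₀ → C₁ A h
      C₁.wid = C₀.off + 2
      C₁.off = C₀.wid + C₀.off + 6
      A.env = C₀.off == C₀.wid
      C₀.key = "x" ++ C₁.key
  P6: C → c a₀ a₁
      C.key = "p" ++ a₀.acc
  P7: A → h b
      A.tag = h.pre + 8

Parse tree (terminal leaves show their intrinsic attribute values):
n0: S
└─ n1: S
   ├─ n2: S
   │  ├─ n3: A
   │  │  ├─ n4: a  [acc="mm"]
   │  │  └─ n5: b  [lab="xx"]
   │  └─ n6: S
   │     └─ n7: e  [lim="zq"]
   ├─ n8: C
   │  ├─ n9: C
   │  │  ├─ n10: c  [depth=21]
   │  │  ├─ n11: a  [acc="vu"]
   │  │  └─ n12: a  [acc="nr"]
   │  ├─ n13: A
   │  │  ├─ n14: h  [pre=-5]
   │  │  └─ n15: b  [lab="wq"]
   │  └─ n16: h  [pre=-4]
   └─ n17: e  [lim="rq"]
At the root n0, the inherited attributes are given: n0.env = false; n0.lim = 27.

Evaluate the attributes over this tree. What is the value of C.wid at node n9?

13

1. n0.env = false  [given at root]
2. n0.lim = 27  [given at root]
3. n1.env = false  [S₀.env == true]
4. n1.lim = 16  [S₀.lim - 11]
5. n2.env = true  [S₀.lim > 15]
6. n2.lim = 26  [26]
7. n3.env = false  [not S₀.env]
8. n4.acc = "mm"  [terminal]
9. n5.lab = "xx"  [terminal]
10. n3.tag = 28  [28]
11. n6.env = false  [A.tag > 28]
12. n6.lim = 14  [S₀.lim * 3 - 64]
13. n7.lim = "zq"  [terminal]
14. n6.sig = "nzq"  ["n" ++ e.lim]
15. n2.sig = "qz"  ["qz"]
16. n8.wid = 7  [7]
17. n8.off = 11  [S₀.lim - 5]
18. n9.wid = 13  [C₀.off + 2]
19. n9.off = 24  [C₀.wid + C₀.off + 6]
20. n10.depth = 21  [terminal]
21. n11.acc = "vu"  [terminal]
22. n12.acc = "nr"  [terminal]
23. n9.key = "pvu"  ["p" ++ a₀.acc]
24. n13.env = false  [C₀.off == C₀.wid]
25. n14.pre = -5  [terminal]
26. n15.lab = "wq"  [terminal]
27. n13.tag = 3  [h.pre + 8]
28. n16.pre = -4  [terminal]
29. n8.key = "xpvu"  ["x" ++ C₁.key]
30. n17.lim = "rq"  [terminal]
31. n1.sig = "qzn"  [S₁.sig ++ "n"]
32. n0.sig = "xk"  ["xk"]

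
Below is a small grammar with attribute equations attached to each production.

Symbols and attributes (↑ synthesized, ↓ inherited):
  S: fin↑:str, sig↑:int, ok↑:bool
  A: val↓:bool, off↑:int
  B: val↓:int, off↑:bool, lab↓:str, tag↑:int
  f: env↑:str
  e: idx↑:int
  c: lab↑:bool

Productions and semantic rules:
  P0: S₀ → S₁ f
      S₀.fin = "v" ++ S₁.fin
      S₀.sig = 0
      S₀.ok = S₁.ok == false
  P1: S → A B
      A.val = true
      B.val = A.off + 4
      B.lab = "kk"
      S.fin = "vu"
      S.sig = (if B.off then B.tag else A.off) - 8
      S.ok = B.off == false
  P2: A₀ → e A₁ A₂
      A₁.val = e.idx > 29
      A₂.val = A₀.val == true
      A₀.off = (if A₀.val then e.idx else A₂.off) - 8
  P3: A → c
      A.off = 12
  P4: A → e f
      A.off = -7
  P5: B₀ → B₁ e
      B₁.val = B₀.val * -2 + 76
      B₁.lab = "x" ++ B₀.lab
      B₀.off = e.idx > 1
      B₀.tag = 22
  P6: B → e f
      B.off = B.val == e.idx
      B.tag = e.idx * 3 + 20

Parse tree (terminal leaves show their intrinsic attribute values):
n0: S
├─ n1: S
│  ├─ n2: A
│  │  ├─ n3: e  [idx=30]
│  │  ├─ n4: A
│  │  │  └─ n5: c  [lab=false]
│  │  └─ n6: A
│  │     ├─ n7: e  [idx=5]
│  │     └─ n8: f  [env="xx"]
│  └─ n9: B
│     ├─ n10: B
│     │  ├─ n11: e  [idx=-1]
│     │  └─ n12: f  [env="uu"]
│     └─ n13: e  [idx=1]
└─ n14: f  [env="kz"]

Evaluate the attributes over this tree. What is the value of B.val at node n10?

1. n2.val = true  [true]
2. n3.idx = 30  [terminal]
3. n4.val = true  [e.idx > 29]
4. n5.lab = false  [terminal]
5. n4.off = 12  [12]
6. n6.val = true  [A₀.val == true]
7. n7.idx = 5  [terminal]
8. n8.env = "xx"  [terminal]
9. n6.off = -7  [-7]
10. n2.off = 22  [(if A₀.val then e.idx else A₂.off) - 8]
11. n9.val = 26  [A.off + 4]
12. n9.lab = "kk"  ["kk"]
13. n10.val = 24  [B₀.val * -2 + 76]
14. n10.lab = "xkk"  ["x" ++ B₀.lab]
15. n11.idx = -1  [terminal]
16. n12.env = "uu"  [terminal]
17. n10.off = false  [B.val == e.idx]
18. n10.tag = 17  [e.idx * 3 + 20]
19. n13.idx = 1  [terminal]
20. n9.off = false  [e.idx > 1]
21. n9.tag = 22  [22]
22. n1.fin = "vu"  ["vu"]
23. n1.sig = 14  [(if B.off then B.tag else A.off) - 8]
24. n1.ok = true  [B.off == false]
25. n14.env = "kz"  [terminal]
26. n0.fin = "vvu"  ["v" ++ S₁.fin]
27. n0.sig = 0  [0]
28. n0.ok = false  [S₁.ok == false]

24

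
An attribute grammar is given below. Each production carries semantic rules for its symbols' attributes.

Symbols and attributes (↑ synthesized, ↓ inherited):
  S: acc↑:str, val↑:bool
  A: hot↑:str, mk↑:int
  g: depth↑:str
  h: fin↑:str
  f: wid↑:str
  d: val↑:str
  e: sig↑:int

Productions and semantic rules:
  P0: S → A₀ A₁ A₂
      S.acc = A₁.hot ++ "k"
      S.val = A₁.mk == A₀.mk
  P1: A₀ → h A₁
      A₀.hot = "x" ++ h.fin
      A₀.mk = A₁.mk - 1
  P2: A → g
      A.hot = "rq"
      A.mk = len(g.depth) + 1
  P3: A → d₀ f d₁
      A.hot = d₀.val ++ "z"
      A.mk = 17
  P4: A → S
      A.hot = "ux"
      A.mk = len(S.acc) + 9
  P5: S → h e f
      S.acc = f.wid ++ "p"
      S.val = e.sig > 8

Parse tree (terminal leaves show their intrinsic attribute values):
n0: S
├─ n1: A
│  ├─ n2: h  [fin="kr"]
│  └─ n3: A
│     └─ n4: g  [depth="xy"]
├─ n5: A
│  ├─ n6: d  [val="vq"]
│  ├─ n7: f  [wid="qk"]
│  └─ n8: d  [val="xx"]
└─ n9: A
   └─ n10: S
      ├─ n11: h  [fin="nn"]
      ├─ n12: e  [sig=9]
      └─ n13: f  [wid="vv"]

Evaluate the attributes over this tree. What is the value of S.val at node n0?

false

1. n2.fin = "kr"  [terminal]
2. n4.depth = "xy"  [terminal]
3. n3.hot = "rq"  ["rq"]
4. n3.mk = 3  [len(g.depth) + 1]
5. n1.hot = "xkr"  ["x" ++ h.fin]
6. n1.mk = 2  [A₁.mk - 1]
7. n6.val = "vq"  [terminal]
8. n7.wid = "qk"  [terminal]
9. n8.val = "xx"  [terminal]
10. n5.hot = "vqz"  [d₀.val ++ "z"]
11. n5.mk = 17  [17]
12. n11.fin = "nn"  [terminal]
13. n12.sig = 9  [terminal]
14. n13.wid = "vv"  [terminal]
15. n10.acc = "vvp"  [f.wid ++ "p"]
16. n10.val = true  [e.sig > 8]
17. n9.hot = "ux"  ["ux"]
18. n9.mk = 12  [len(S.acc) + 9]
19. n0.acc = "vqzk"  [A₁.hot ++ "k"]
20. n0.val = false  [A₁.mk == A₀.mk]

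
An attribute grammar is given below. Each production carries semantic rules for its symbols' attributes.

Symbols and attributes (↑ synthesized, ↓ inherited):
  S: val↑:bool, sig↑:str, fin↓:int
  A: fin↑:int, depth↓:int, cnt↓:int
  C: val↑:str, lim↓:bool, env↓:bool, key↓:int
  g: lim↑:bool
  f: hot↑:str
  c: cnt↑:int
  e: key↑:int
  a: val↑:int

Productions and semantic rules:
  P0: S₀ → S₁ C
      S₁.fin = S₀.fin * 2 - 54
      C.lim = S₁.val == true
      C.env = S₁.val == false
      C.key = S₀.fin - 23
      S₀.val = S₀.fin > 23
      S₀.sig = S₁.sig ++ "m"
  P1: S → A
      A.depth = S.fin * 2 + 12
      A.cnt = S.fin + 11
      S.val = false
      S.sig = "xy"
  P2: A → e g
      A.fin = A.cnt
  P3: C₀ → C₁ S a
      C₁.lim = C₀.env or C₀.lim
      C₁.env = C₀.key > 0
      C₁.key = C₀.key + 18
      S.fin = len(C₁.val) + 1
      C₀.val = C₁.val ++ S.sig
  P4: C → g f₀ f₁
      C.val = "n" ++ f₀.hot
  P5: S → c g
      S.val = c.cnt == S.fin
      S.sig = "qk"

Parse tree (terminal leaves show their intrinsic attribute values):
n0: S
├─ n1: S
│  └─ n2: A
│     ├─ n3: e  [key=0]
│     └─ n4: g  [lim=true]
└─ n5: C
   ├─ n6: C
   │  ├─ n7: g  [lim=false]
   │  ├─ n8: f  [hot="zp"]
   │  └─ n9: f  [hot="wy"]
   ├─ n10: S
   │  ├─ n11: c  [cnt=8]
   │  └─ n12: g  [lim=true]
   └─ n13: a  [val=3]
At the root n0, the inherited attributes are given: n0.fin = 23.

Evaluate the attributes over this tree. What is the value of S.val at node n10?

false

1. n0.fin = 23  [given at root]
2. n1.fin = -8  [S₀.fin * 2 - 54]
3. n2.depth = -4  [S.fin * 2 + 12]
4. n2.cnt = 3  [S.fin + 11]
5. n3.key = 0  [terminal]
6. n4.lim = true  [terminal]
7. n2.fin = 3  [A.cnt]
8. n1.val = false  [false]
9. n1.sig = "xy"  ["xy"]
10. n5.lim = false  [S₁.val == true]
11. n5.env = true  [S₁.val == false]
12. n5.key = 0  [S₀.fin - 23]
13. n6.lim = true  [C₀.env or C₀.lim]
14. n6.env = false  [C₀.key > 0]
15. n6.key = 18  [C₀.key + 18]
16. n7.lim = false  [terminal]
17. n8.hot = "zp"  [terminal]
18. n9.hot = "wy"  [terminal]
19. n6.val = "nzp"  ["n" ++ f₀.hot]
20. n10.fin = 4  [len(C₁.val) + 1]
21. n11.cnt = 8  [terminal]
22. n12.lim = true  [terminal]
23. n10.val = false  [c.cnt == S.fin]
24. n10.sig = "qk"  ["qk"]
25. n13.val = 3  [terminal]
26. n5.val = "nzpqk"  [C₁.val ++ S.sig]
27. n0.val = false  [S₀.fin > 23]
28. n0.sig = "xym"  [S₁.sig ++ "m"]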